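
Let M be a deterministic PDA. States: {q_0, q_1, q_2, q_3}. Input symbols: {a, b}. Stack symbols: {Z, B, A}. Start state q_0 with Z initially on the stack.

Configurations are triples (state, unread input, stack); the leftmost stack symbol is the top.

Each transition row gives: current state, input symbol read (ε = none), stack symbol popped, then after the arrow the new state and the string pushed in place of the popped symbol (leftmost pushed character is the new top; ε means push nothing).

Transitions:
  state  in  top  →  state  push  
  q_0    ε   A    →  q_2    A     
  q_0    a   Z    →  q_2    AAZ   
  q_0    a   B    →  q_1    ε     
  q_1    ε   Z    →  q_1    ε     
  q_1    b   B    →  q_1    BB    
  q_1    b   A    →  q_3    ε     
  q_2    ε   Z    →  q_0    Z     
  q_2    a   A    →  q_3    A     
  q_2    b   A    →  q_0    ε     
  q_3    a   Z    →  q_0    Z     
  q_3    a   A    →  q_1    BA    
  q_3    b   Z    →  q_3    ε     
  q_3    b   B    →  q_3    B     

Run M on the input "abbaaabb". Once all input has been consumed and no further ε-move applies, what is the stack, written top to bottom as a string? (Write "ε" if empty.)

BBBAAZ

(q_0, abbaaabb, Z) ⊢ (q_2, bbaaabb, AAZ) ⊢ (q_0, baaabb, AZ) ⊢ (q_2, baaabb, AZ) ⊢ (q_0, aaabb, Z) ⊢ (q_2, aabb, AAZ) ⊢ (q_3, abb, AAZ) ⊢ (q_1, bb, BAAZ) ⊢ (q_1, b, BBAAZ) ⊢ (q_1, ε, BBBAAZ)
All input consumed in state q_1 with stack BBBAAZ.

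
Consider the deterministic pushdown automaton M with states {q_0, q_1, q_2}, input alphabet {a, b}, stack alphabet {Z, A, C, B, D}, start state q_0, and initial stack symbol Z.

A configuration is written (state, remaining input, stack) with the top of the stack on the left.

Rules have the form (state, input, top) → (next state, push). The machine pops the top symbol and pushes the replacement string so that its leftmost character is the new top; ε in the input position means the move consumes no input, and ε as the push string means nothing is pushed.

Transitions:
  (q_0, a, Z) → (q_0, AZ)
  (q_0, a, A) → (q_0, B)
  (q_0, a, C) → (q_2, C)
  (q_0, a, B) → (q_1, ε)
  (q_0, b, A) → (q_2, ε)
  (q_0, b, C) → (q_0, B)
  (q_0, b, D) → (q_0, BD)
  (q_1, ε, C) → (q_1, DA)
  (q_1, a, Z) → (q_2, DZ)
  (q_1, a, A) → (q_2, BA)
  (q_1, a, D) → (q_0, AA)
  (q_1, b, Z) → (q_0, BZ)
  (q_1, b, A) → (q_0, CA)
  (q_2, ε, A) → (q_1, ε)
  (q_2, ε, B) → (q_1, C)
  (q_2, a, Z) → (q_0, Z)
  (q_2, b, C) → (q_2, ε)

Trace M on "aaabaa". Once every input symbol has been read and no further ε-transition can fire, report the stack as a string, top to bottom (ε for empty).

DZ

(q_0, aaabaa, Z)
  read a, top Z: go to q_0, push AZ → (q_0, aabaa, AZ)
  read a, top A: go to q_0, push B → (q_0, abaa, BZ)
  read a, top B: go to q_1, push ε → (q_1, baa, Z)
  read b, top Z: go to q_0, push BZ → (q_0, aa, BZ)
  read a, top B: go to q_1, push ε → (q_1, a, Z)
  read a, top Z: go to q_2, push DZ → (q_2, ε, DZ)
All input consumed in state q_2 with stack DZ.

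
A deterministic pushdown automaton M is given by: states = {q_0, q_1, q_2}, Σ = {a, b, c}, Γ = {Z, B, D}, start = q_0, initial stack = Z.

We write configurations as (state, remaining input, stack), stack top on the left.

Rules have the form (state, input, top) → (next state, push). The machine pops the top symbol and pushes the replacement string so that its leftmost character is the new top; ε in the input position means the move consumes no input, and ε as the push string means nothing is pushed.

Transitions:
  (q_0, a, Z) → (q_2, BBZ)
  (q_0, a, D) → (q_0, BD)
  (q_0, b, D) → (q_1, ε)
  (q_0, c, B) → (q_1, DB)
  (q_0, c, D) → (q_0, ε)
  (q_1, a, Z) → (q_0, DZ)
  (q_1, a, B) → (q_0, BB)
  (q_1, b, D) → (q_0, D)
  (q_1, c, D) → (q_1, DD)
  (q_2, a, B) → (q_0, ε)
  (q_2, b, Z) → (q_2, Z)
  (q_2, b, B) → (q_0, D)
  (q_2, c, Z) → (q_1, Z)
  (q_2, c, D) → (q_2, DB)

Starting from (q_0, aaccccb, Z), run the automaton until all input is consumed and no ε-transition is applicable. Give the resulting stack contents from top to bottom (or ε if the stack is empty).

(q_0, aaccccb, Z)
  read a, top Z: go to q_2, push BBZ → (q_2, accccb, BBZ)
  read a, top B: go to q_0, push ε → (q_0, ccccb, BZ)
  read c, top B: go to q_1, push DB → (q_1, cccb, DBZ)
  read c, top D: go to q_1, push DD → (q_1, ccb, DDBZ)
  read c, top D: go to q_1, push DD → (q_1, cb, DDDBZ)
  read c, top D: go to q_1, push DD → (q_1, b, DDDDBZ)
  read b, top D: go to q_0, push D → (q_0, ε, DDDDBZ)
All input consumed in state q_0 with stack DDDDBZ.

DDDDBZ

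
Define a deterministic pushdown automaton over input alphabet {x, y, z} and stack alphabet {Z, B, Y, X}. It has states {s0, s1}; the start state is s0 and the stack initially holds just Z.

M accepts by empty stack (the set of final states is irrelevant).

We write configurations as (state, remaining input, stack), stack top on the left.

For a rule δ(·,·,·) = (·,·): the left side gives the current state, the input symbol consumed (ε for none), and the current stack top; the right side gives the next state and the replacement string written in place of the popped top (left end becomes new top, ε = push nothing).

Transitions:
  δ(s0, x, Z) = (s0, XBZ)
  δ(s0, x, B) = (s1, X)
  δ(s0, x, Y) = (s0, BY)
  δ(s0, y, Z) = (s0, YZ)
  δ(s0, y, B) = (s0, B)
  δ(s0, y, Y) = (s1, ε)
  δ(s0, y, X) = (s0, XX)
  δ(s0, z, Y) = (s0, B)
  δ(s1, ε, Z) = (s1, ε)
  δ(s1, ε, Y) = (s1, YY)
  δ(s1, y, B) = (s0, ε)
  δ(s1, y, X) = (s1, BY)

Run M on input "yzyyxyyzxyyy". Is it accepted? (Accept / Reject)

(s0, yzyyxyyzxyyy, Z) ⊢ (s0, zyyxyyzxyyy, YZ) ⊢ (s0, yyxyyzxyyy, BZ) ⊢ (s0, yxyyzxyyy, BZ) ⊢ (s0, xyyzxyyy, BZ) ⊢ (s1, yyzxyyy, XZ) ⊢ (s1, yzxyyy, BYZ) ⊢ (s0, zxyyy, YZ) ⊢ (s0, xyyy, BZ) ⊢ (s1, yyy, XZ) ⊢ (s1, yy, BYZ) ⊢ (s0, y, YZ) ⊢ (s1, ε, Z) ⊢ (s1, ε, ε)
All input consumed and the stack is empty.

Accept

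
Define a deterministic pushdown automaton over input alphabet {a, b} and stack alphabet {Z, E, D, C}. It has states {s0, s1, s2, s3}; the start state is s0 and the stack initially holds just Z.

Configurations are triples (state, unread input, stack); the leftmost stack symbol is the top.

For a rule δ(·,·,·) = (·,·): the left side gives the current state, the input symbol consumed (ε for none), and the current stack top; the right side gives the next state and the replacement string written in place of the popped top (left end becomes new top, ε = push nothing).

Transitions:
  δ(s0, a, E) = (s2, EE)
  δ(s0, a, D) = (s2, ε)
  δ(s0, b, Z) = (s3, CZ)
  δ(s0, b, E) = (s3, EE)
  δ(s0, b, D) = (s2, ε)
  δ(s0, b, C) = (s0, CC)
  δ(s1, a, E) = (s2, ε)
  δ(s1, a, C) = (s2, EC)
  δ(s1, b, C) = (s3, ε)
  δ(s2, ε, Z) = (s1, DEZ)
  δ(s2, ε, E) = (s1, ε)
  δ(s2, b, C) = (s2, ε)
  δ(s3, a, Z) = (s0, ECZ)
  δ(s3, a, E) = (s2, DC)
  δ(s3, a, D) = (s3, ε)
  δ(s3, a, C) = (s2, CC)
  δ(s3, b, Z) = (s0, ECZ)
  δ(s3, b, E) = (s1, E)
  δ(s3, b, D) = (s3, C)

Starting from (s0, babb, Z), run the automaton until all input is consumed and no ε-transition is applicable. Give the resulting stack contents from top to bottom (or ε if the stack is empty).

DEZ

(s0, babb, Z)
  read b, top Z: go to s3, push CZ → (s3, abb, CZ)
  read a, top C: go to s2, push CC → (s2, bb, CCZ)
  read b, top C: go to s2, push ε → (s2, b, CZ)
  read b, top C: go to s2, push ε → (s2, ε, Z)
  ε-move, top Z: go to s1, push DEZ → (s1, ε, DEZ)
All input consumed in state s1 with stack DEZ.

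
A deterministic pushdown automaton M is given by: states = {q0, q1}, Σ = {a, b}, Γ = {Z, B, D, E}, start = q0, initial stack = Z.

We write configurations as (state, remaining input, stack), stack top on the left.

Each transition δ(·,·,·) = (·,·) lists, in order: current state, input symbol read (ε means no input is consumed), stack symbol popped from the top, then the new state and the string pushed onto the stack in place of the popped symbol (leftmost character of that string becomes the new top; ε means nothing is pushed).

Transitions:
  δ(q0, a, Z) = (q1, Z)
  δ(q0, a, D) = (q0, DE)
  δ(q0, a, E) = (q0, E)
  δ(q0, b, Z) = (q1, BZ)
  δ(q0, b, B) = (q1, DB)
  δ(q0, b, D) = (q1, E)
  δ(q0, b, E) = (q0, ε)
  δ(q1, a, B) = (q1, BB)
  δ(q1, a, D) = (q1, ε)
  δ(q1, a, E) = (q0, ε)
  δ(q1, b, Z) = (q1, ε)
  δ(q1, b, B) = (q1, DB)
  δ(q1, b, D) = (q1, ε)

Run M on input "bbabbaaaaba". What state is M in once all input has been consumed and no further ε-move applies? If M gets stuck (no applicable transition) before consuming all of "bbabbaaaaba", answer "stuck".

(q0, bbabbaaaaba, Z) ⊢ (q1, babbaaaaba, BZ) ⊢ (q1, abbaaaaba, DBZ) ⊢ (q1, bbaaaaba, BZ) ⊢ (q1, baaaaba, DBZ) ⊢ (q1, aaaaba, BZ) ⊢ (q1, aaaba, BBZ) ⊢ (q1, aaba, BBBZ) ⊢ (q1, aba, BBBBZ) ⊢ (q1, ba, BBBBBZ) ⊢ (q1, a, DBBBBBZ) ⊢ (q1, ε, BBBBBZ)
All input consumed; M is in state q1.

q1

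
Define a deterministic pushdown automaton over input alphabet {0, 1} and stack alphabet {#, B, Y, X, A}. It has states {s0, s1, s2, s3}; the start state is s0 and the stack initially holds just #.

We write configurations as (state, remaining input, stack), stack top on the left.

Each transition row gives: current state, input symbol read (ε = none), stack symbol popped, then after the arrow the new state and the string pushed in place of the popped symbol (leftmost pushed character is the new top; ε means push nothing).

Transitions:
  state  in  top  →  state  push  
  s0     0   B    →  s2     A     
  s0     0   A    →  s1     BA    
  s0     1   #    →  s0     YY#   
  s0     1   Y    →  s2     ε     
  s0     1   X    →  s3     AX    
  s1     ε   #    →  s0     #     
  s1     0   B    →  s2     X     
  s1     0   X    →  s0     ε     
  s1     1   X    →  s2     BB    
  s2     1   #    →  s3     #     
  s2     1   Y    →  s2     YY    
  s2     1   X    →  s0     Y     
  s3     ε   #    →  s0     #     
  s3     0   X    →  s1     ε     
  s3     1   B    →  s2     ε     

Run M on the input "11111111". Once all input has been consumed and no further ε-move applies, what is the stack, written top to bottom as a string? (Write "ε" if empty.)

YYYYYYY#

(s0, 11111111, #)
  read 1, top #: go to s0, push YY# → (s0, 1111111, YY#)
  read 1, top Y: go to s2, push ε → (s2, 111111, Y#)
  read 1, top Y: go to s2, push YY → (s2, 11111, YY#)
  read 1, top Y: go to s2, push YY → (s2, 1111, YYY#)
  read 1, top Y: go to s2, push YY → (s2, 111, YYYY#)
  read 1, top Y: go to s2, push YY → (s2, 11, YYYYY#)
  read 1, top Y: go to s2, push YY → (s2, 1, YYYYYY#)
  read 1, top Y: go to s2, push YY → (s2, ε, YYYYYYY#)
All input consumed in state s2 with stack YYYYYYY#.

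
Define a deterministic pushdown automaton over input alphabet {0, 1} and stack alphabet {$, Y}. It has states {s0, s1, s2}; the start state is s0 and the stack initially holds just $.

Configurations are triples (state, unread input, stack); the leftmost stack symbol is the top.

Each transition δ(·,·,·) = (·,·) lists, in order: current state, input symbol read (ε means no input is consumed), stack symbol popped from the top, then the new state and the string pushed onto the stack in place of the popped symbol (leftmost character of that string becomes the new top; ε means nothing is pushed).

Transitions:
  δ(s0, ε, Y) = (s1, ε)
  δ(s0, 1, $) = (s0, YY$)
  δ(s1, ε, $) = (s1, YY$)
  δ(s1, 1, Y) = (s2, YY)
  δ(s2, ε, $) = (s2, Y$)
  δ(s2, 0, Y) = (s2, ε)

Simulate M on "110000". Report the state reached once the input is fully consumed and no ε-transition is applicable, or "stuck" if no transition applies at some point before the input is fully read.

(s0, 110000, $) ⊢ (s0, 10000, YY$) ⊢ (s1, 10000, Y$) ⊢ (s2, 0000, YY$) ⊢ (s2, 000, Y$) ⊢ (s2, 00, $) ⊢ (s2, 00, Y$) ⊢ (s2, 0, $) ⊢ (s2, 0, Y$) ⊢ (s2, ε, $) ⊢ (s2, ε, Y$)
All input consumed; M is in state s2.

s2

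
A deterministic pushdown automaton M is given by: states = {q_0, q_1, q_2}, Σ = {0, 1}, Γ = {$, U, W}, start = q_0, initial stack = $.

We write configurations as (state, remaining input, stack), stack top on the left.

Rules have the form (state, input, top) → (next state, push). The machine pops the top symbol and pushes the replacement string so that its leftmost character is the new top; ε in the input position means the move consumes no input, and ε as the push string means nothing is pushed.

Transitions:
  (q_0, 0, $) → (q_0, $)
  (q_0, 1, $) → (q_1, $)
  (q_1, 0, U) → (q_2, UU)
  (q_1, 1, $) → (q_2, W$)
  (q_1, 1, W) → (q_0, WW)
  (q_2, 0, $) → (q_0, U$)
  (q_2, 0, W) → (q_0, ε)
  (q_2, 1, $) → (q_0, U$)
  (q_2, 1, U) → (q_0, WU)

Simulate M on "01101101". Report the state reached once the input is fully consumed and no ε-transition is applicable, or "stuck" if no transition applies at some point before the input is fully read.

q_1

(q_0, 01101101, $)
  read 0, top $: go to q_0, push $ → (q_0, 1101101, $)
  read 1, top $: go to q_1, push $ → (q_1, 101101, $)
  read 1, top $: go to q_2, push W$ → (q_2, 01101, W$)
  read 0, top W: go to q_0, push ε → (q_0, 1101, $)
  read 1, top $: go to q_1, push $ → (q_1, 101, $)
  read 1, top $: go to q_2, push W$ → (q_2, 01, W$)
  read 0, top W: go to q_0, push ε → (q_0, 1, $)
  read 1, top $: go to q_1, push $ → (q_1, ε, $)
All input consumed; M is in state q_1.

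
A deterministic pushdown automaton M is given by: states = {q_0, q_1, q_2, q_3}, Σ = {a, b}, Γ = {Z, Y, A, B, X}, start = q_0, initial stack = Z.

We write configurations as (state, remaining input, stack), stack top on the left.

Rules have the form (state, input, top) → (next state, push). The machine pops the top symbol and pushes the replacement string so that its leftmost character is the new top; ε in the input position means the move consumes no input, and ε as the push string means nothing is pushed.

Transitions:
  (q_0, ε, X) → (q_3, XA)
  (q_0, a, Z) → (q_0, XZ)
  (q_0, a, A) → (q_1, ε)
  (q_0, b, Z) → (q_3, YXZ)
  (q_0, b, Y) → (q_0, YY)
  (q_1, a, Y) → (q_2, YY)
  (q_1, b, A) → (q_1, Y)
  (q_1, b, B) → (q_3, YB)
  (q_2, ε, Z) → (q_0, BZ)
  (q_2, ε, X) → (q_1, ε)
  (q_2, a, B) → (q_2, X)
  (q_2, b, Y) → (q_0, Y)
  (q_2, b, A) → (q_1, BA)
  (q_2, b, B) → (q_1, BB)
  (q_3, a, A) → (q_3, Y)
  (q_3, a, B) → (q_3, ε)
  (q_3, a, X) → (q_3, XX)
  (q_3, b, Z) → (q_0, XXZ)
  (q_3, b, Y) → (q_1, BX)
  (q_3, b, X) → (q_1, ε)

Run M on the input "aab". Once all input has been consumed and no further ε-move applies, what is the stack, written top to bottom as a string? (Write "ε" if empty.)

XAZ

(q_0, aab, Z)
  read a, top Z: go to q_0, push XZ → (q_0, ab, XZ)
  ε-move, top X: go to q_3, push XA → (q_3, ab, XAZ)
  read a, top X: go to q_3, push XX → (q_3, b, XXAZ)
  read b, top X: go to q_1, push ε → (q_1, ε, XAZ)
All input consumed in state q_1 with stack XAZ.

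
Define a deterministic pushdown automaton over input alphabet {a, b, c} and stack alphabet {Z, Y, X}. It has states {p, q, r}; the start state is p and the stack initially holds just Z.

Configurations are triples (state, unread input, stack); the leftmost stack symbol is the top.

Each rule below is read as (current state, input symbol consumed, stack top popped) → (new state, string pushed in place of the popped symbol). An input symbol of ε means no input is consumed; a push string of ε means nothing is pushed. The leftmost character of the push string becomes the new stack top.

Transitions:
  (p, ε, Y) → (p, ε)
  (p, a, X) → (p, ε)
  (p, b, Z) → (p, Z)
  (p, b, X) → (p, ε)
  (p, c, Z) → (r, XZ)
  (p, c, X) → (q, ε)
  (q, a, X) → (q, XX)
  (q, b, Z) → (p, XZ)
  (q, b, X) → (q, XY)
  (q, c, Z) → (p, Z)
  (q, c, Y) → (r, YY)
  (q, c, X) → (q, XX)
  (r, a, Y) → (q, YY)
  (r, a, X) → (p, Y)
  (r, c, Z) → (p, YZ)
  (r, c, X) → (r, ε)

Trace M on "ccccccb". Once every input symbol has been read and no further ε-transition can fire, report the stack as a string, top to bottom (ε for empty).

(p, ccccccb, Z) ⊢ (r, cccccb, XZ) ⊢ (r, ccccb, Z) ⊢ (p, cccb, YZ) ⊢ (p, cccb, Z) ⊢ (r, ccb, XZ) ⊢ (r, cb, Z) ⊢ (p, b, YZ) ⊢ (p, b, Z) ⊢ (p, ε, Z)
All input consumed in state p with stack Z.

Z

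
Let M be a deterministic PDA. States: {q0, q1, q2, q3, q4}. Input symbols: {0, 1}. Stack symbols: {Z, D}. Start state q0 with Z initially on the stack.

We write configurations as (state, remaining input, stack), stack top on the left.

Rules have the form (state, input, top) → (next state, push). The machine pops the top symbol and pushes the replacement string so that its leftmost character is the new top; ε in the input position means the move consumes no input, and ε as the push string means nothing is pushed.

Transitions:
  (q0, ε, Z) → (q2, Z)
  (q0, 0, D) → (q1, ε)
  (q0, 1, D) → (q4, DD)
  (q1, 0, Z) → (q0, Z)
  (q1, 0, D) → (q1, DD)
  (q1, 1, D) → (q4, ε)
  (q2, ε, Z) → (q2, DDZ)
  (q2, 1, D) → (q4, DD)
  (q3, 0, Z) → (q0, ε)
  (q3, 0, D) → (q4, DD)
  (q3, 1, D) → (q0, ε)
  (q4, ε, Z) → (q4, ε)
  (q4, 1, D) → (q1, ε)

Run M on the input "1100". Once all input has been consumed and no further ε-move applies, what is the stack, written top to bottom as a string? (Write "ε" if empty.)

(q0, 1100, Z) ⊢ (q2, 1100, Z) ⊢ (q2, 1100, DDZ) ⊢ (q4, 100, DDDZ) ⊢ (q1, 00, DDZ) ⊢ (q1, 0, DDDZ) ⊢ (q1, ε, DDDDZ)
All input consumed in state q1 with stack DDDDZ.

DDDDZ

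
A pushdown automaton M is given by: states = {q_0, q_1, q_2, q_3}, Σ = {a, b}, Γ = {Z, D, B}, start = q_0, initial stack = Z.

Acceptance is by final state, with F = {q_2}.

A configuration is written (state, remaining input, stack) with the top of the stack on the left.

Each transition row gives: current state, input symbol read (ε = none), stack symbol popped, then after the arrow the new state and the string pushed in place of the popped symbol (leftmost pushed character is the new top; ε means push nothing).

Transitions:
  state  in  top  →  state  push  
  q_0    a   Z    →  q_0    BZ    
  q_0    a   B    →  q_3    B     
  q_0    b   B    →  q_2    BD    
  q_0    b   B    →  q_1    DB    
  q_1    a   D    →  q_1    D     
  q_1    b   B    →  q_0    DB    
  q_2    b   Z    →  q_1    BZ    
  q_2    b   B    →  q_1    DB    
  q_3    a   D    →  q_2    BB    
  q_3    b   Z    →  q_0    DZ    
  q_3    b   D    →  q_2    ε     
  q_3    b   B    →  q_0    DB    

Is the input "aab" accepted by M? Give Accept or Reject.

No computation consumes all input and reaches a final state.

Reject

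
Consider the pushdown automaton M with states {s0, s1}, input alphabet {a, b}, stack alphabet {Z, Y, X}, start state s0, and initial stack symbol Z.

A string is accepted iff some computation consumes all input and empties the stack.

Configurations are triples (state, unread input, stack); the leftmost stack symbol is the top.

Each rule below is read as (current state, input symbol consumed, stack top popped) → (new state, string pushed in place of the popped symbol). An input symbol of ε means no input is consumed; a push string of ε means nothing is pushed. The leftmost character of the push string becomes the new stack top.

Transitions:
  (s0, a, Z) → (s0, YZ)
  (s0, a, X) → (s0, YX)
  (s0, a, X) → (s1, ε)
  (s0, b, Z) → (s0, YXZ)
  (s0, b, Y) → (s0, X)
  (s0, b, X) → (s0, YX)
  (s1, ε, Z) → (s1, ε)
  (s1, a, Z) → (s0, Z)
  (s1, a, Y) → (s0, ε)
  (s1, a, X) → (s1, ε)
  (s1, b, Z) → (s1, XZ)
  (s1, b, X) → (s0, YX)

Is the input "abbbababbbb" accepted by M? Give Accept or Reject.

Reject

No computation consumes all input and empties the stack.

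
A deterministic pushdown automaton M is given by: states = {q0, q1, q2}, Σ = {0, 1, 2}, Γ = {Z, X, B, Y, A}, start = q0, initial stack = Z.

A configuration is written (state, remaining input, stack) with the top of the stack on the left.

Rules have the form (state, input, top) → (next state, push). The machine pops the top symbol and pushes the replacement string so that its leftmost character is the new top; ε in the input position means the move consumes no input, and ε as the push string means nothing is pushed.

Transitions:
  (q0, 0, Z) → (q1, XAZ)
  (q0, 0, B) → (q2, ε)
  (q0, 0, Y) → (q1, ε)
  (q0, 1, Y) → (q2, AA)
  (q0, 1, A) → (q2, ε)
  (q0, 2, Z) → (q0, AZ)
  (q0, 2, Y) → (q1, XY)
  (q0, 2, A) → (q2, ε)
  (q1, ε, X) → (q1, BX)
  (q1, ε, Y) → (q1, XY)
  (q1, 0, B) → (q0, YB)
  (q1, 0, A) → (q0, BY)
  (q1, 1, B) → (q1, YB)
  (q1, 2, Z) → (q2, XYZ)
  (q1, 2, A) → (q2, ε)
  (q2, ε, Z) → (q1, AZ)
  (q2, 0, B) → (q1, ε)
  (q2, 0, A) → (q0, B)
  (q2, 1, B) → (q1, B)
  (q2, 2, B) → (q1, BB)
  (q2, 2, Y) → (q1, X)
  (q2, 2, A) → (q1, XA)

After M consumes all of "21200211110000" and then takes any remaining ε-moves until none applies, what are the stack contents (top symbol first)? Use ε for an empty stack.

BXYBXYBXYBXYBXZ

(q0, 21200211110000, Z) ⊢ (q0, 1200211110000, AZ) ⊢ (q2, 200211110000, Z) ⊢ (q1, 200211110000, AZ) ⊢ (q2, 00211110000, Z) ⊢ (q1, 00211110000, AZ) ⊢ (q0, 0211110000, BYZ) ⊢ (q2, 211110000, YZ) ⊢ (q1, 11110000, XZ) ⊢ (q1, 11110000, BXZ) ⊢ (q1, 1110000, YBXZ) ⊢ (q1, 1110000, XYBXZ) ⊢ (q1, 1110000, BXYBXZ) ⊢ (q1, 110000, YBXYBXZ) ⊢ (q1, 110000, XYBXYBXZ) ⊢ (q1, 110000, BXYBXYBXZ) ⊢ (q1, 10000, YBXYBXYBXZ) ⊢ (q1, 10000, XYBXYBXYBXZ) ⊢ (q1, 10000, BXYBXYBXYBXZ) ⊢ (q1, 0000, YBXYBXYBXYBXZ) ⊢ (q1, 0000, XYBXYBXYBXYBXZ) ⊢ (q1, 0000, BXYBXYBXYBXYBXZ) ⊢ (q0, 000, YBXYBXYBXYBXYBXZ) ⊢ (q1, 00, BXYBXYBXYBXYBXZ) ⊢ (q0, 0, YBXYBXYBXYBXYBXZ) ⊢ (q1, ε, BXYBXYBXYBXYBXZ)
All input consumed in state q1 with stack BXYBXYBXYBXYBXZ.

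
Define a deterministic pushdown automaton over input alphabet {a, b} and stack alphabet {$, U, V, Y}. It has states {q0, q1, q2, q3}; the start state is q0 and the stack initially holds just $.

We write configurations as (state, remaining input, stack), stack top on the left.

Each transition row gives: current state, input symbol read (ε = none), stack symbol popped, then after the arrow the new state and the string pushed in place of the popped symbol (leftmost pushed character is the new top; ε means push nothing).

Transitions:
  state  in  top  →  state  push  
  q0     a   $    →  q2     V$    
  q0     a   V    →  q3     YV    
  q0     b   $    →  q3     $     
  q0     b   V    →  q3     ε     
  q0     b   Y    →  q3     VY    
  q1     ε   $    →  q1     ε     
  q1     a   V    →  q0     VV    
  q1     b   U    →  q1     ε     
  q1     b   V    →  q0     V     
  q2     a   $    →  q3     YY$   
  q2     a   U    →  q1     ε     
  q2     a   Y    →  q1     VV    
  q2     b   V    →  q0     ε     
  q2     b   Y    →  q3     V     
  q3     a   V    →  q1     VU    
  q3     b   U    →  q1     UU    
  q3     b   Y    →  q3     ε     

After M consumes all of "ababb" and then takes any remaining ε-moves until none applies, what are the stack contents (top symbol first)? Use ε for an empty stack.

$

(q0, ababb, $)
  read a, top $: go to q2, push V$ → (q2, babb, V$)
  read b, top V: go to q0, push ε → (q0, abb, $)
  read a, top $: go to q2, push V$ → (q2, bb, V$)
  read b, top V: go to q0, push ε → (q0, b, $)
  read b, top $: go to q3, push $ → (q3, ε, $)
All input consumed in state q3 with stack $.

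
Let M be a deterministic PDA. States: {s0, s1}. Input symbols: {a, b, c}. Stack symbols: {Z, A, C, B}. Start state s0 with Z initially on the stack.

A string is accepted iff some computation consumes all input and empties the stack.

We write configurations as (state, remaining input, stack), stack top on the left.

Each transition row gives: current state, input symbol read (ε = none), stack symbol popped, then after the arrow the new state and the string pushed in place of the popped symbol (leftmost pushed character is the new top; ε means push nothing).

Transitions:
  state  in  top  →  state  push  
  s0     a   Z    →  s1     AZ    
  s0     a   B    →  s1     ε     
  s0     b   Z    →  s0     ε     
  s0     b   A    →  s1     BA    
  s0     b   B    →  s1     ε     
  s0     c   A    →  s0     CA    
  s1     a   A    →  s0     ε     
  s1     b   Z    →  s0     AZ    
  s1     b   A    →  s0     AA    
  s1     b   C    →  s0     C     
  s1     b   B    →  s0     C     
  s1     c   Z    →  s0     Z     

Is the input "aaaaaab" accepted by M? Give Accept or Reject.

(s0, aaaaaab, Z)
  read a, top Z: go to s1, push AZ → (s1, aaaaab, AZ)
  read a, top A: go to s0, push ε → (s0, aaaab, Z)
  read a, top Z: go to s1, push AZ → (s1, aaab, AZ)
  read a, top A: go to s0, push ε → (s0, aab, Z)
  read a, top Z: go to s1, push AZ → (s1, ab, AZ)
  read a, top A: go to s0, push ε → (s0, b, Z)
  read b, top Z: go to s0, push ε → (s0, ε, ε)
All input consumed and the stack is empty.

Accept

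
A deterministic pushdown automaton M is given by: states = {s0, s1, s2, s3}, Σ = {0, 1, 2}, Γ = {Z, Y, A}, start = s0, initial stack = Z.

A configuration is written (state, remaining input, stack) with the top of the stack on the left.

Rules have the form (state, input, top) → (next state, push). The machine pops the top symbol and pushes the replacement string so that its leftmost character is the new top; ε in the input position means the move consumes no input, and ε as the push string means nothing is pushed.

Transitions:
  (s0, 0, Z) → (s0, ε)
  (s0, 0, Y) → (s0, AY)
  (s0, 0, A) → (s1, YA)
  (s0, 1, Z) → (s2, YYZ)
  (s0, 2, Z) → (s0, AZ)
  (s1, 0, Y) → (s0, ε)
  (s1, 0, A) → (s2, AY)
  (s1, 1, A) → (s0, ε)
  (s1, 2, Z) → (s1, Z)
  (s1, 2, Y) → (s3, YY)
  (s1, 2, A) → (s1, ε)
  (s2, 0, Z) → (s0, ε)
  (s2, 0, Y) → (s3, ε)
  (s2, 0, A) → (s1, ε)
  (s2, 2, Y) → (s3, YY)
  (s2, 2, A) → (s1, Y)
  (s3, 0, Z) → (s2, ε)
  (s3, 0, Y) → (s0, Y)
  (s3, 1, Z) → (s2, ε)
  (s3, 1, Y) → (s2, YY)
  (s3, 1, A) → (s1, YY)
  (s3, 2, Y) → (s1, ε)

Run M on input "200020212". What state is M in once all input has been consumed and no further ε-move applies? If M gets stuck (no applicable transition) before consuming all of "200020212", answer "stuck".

(s0, 200020212, Z)
  read 2, top Z: go to s0, push AZ → (s0, 00020212, AZ)
  read 0, top A: go to s1, push YA → (s1, 0020212, YAZ)
  read 0, top Y: go to s0, push ε → (s0, 020212, AZ)
  read 0, top A: go to s1, push YA → (s1, 20212, YAZ)
  read 2, top Y: go to s3, push YY → (s3, 0212, YYAZ)
  read 0, top Y: go to s0, push Y → (s0, 212, YYAZ)
No transition for (s0, 2, top Y); M blocks with input 212 remaining.

stuck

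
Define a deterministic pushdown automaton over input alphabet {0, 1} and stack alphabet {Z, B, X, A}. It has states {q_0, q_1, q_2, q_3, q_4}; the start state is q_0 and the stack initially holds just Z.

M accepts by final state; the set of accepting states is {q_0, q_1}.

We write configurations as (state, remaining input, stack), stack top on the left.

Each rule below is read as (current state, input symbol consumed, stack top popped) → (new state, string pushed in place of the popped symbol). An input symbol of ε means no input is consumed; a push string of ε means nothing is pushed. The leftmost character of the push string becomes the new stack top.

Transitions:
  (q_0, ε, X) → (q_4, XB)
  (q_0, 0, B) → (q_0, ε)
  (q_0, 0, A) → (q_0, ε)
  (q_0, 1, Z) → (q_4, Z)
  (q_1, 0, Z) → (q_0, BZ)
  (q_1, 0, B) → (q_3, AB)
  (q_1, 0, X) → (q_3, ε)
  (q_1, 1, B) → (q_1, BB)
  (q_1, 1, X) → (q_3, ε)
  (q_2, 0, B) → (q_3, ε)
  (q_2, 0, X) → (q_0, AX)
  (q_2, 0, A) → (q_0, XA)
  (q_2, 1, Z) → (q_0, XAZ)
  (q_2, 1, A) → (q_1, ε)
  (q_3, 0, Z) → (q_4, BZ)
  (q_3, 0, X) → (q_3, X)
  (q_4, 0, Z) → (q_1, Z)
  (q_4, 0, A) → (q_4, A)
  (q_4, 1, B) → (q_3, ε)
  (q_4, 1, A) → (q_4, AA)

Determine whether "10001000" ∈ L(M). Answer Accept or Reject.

Accept

(q_0, 10001000, Z)
  read 1, top Z: go to q_4, push Z → (q_4, 0001000, Z)
  read 0, top Z: go to q_1, push Z → (q_1, 001000, Z)
  read 0, top Z: go to q_0, push BZ → (q_0, 01000, BZ)
  read 0, top B: go to q_0, push ε → (q_0, 1000, Z)
  read 1, top Z: go to q_4, push Z → (q_4, 000, Z)
  read 0, top Z: go to q_1, push Z → (q_1, 00, Z)
  read 0, top Z: go to q_0, push BZ → (q_0, 0, BZ)
  read 0, top B: go to q_0, push ε → (q_0, ε, Z)
All input consumed; state q_0 ∈ F.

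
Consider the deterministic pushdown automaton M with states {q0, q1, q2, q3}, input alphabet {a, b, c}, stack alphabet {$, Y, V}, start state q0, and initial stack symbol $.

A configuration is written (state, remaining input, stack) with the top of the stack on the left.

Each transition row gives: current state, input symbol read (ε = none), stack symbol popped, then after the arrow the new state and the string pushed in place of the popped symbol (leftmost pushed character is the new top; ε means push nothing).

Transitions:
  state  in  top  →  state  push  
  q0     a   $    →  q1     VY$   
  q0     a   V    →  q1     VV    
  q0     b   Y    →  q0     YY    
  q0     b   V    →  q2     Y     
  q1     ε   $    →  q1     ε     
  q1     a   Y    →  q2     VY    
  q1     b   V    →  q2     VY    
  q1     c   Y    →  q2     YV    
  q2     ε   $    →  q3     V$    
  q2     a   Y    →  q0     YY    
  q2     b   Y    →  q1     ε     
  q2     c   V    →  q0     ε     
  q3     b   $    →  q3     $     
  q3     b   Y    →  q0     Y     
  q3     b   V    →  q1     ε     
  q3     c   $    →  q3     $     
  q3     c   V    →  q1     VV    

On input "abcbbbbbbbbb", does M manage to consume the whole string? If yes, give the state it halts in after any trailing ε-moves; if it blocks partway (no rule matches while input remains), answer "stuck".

(q0, abcbbbbbbbbb, $)
  read a, top $: go to q1, push VY$ → (q1, bcbbbbbbbbb, VY$)
  read b, top V: go to q2, push VY → (q2, cbbbbbbbbb, VYY$)
  read c, top V: go to q0, push ε → (q0, bbbbbbbbb, YY$)
  read b, top Y: go to q0, push YY → (q0, bbbbbbbb, YYY$)
  read b, top Y: go to q0, push YY → (q0, bbbbbbb, YYYY$)
  read b, top Y: go to q0, push YY → (q0, bbbbbb, YYYYY$)
  read b, top Y: go to q0, push YY → (q0, bbbbb, YYYYYY$)
  read b, top Y: go to q0, push YY → (q0, bbbb, YYYYYYY$)
  read b, top Y: go to q0, push YY → (q0, bbb, YYYYYYYY$)
  read b, top Y: go to q0, push YY → (q0, bb, YYYYYYYYY$)
  read b, top Y: go to q0, push YY → (q0, b, YYYYYYYYYY$)
  read b, top Y: go to q0, push YY → (q0, ε, YYYYYYYYYYY$)
All input consumed; M is in state q0.

q0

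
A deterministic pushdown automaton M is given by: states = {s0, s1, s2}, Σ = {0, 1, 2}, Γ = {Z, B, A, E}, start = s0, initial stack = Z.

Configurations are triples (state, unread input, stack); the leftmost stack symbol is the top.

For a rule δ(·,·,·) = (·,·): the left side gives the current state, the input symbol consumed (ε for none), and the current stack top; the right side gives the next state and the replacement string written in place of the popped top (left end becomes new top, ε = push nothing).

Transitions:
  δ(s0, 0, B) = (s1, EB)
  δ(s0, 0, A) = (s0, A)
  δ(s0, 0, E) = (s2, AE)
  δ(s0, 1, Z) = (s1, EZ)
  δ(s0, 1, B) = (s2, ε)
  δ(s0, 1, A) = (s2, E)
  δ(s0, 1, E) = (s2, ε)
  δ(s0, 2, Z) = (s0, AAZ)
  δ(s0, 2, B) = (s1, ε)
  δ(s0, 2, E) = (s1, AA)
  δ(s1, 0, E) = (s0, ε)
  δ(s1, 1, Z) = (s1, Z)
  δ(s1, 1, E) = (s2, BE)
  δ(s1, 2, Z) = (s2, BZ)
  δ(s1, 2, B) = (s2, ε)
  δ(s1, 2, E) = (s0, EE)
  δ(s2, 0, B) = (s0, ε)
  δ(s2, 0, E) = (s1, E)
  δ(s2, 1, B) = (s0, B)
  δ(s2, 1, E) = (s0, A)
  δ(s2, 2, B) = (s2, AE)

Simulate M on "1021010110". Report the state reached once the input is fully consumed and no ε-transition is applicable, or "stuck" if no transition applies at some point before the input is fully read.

(s0, 1021010110, Z)
  read 1, top Z: go to s1, push EZ → (s1, 021010110, EZ)
  read 0, top E: go to s0, push ε → (s0, 21010110, Z)
  read 2, top Z: go to s0, push AAZ → (s0, 1010110, AAZ)
  read 1, top A: go to s2, push E → (s2, 010110, EAZ)
  read 0, top E: go to s1, push E → (s1, 10110, EAZ)
  read 1, top E: go to s2, push BE → (s2, 0110, BEAZ)
  read 0, top B: go to s0, push ε → (s0, 110, EAZ)
  read 1, top E: go to s2, push ε → (s2, 10, AZ)
No transition for (s2, 1, top A); M blocks with input 10 remaining.

stuck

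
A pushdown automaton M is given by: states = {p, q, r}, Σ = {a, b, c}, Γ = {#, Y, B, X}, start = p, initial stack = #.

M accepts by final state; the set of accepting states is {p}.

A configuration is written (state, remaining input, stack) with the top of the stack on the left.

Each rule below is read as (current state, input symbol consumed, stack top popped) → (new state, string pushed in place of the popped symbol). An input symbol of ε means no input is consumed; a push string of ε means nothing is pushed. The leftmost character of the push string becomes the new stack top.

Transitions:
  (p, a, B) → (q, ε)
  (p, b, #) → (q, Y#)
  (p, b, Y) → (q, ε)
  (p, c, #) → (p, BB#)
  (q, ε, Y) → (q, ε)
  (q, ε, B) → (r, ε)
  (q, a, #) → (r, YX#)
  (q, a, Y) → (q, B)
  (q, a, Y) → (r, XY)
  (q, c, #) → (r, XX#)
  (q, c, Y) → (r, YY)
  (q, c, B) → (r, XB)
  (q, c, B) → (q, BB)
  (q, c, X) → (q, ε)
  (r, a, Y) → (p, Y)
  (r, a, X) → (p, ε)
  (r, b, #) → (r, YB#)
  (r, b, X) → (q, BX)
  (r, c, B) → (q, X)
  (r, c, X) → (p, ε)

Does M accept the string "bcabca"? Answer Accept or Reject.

One accepting computation: (p, bcabca, #) ⊢ (q, cabca, Y#) ⊢ (r, abca, YY#) ⊢ (p, bca, YY#) ⊢ (q, ca, Y#) ⊢ (r, a, YY#) ⊢ (p, ε, YY#)
All input consumed and state p ∈ F.

Accept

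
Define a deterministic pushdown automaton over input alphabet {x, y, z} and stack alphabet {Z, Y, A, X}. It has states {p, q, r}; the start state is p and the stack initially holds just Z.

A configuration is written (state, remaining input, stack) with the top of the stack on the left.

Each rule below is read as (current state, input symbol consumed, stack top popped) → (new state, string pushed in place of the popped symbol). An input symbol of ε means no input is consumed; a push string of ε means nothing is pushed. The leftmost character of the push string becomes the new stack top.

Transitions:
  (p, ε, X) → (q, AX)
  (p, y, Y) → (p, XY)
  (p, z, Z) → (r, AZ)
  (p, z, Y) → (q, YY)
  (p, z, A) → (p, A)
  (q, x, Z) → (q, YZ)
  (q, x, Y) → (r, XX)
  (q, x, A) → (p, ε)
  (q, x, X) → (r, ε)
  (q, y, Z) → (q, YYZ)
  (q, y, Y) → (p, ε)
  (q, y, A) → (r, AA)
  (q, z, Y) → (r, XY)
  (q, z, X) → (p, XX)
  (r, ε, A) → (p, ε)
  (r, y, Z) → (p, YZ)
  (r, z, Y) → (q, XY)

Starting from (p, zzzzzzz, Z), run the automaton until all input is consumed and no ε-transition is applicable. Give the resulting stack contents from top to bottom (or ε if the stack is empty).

Z

(p, zzzzzzz, Z)
  read z, top Z: go to r, push AZ → (r, zzzzzz, AZ)
  ε-move, top A: go to p, push ε → (p, zzzzzz, Z)
  read z, top Z: go to r, push AZ → (r, zzzzz, AZ)
  ε-move, top A: go to p, push ε → (p, zzzzz, Z)
  read z, top Z: go to r, push AZ → (r, zzzz, AZ)
  ε-move, top A: go to p, push ε → (p, zzzz, Z)
  read z, top Z: go to r, push AZ → (r, zzz, AZ)
  ε-move, top A: go to p, push ε → (p, zzz, Z)
  read z, top Z: go to r, push AZ → (r, zz, AZ)
  ε-move, top A: go to p, push ε → (p, zz, Z)
  read z, top Z: go to r, push AZ → (r, z, AZ)
  ε-move, top A: go to p, push ε → (p, z, Z)
  read z, top Z: go to r, push AZ → (r, ε, AZ)
  ε-move, top A: go to p, push ε → (p, ε, Z)
All input consumed in state p with stack Z.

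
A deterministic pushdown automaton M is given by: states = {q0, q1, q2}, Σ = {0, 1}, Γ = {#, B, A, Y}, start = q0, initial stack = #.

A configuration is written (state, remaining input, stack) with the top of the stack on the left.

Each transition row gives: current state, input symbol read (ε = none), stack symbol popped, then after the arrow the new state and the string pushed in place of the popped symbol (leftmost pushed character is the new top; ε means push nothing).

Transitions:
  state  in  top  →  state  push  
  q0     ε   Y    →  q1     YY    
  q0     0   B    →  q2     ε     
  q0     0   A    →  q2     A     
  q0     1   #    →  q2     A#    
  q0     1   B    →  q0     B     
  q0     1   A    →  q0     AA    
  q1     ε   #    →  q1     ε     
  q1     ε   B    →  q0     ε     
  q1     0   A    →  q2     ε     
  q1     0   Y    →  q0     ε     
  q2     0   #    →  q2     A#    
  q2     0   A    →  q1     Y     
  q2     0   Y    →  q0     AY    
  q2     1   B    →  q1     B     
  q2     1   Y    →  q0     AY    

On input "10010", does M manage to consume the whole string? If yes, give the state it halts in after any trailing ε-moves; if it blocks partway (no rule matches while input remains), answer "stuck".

(q0, 10010, #)
  read 1, top #: go to q2, push A# → (q2, 0010, A#)
  read 0, top A: go to q1, push Y → (q1, 010, Y#)
  read 0, top Y: go to q0, push ε → (q0, 10, #)
  read 1, top #: go to q2, push A# → (q2, 0, A#)
  read 0, top A: go to q1, push Y → (q1, ε, Y#)
All input consumed; M is in state q1.

q1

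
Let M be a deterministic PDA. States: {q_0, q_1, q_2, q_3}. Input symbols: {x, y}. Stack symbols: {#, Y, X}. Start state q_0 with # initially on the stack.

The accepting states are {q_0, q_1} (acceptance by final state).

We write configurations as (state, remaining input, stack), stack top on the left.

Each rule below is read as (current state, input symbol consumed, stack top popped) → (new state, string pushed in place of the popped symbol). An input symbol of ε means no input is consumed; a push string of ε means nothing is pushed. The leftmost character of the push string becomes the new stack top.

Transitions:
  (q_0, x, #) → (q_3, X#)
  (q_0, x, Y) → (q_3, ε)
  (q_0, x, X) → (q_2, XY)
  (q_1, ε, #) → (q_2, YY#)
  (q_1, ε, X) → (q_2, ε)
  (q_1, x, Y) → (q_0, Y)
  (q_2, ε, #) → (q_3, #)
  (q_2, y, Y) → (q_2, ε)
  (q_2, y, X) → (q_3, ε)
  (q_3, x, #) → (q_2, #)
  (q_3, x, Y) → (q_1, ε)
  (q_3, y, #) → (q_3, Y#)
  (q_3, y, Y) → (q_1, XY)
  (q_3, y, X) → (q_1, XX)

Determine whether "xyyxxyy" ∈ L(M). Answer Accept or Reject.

Accept

(q_0, xyyxxyy, #)
  read x, top #: go to q_3, push X# → (q_3, yyxxyy, X#)
  read y, top X: go to q_1, push XX → (q_1, yxxyy, XX#)
  ε-move, top X: go to q_2, push ε → (q_2, yxxyy, X#)
  read y, top X: go to q_3, push ε → (q_3, xxyy, #)
  read x, top #: go to q_2, push # → (q_2, xyy, #)
  ε-move, top #: go to q_3, push # → (q_3, xyy, #)
  read x, top #: go to q_2, push # → (q_2, yy, #)
  ε-move, top #: go to q_3, push # → (q_3, yy, #)
  read y, top #: go to q_3, push Y# → (q_3, y, Y#)
  read y, top Y: go to q_1, push XY → (q_1, ε, XY#)
All input consumed; state q_1 ∈ F.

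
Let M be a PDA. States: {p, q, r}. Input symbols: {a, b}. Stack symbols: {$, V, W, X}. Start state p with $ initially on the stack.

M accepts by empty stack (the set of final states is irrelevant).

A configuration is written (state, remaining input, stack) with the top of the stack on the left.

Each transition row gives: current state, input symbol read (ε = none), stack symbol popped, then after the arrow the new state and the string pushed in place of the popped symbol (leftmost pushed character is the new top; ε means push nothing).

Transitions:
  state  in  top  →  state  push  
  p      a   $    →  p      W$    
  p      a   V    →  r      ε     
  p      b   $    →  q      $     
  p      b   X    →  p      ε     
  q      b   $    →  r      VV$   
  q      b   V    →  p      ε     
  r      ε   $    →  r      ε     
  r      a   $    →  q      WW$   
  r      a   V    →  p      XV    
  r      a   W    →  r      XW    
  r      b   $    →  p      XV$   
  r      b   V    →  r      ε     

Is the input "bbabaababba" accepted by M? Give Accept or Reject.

Accept

One accepting computation: (p, bbabaababba, $) ⊢ (q, babaababba, $) ⊢ (r, abaababba, VV$) ⊢ (p, baababba, XVV$) ⊢ (p, aababba, VV$) ⊢ (r, ababba, V$) ⊢ (p, babba, XV$) ⊢ (p, abba, V$) ⊢ (r, bba, $) ⊢ (p, ba, XV$) ⊢ (p, a, V$) ⊢ (r, ε, $) ⊢ (r, ε, ε)
All input consumed and the stack is empty.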